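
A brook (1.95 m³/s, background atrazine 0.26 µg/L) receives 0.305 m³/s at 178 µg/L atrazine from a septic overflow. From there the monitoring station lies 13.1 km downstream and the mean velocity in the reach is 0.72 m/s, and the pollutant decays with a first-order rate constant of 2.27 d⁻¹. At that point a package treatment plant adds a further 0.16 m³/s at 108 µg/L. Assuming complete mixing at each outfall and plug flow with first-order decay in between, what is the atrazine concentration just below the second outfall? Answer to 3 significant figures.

Mass balance: C = (1.950·0.2600 + 0.3050·178.0) / 2.255 = 54.80/2.255 = 24.30 µg/L; combined flow 2.255 m³/s.
Travel time t = 13.1·1000 / 0.72 = 18190 s = 5.054 h.
Decay over the reach: 24.30·exp(−kt) = 24.30·0.6200 = 15.07 µg/L.
At the second outfall, C = (2.255·15.07 + 0.1600·108.0) / (2.255 + 0.1600) = 21.22 µg/L.

21.2 µg/L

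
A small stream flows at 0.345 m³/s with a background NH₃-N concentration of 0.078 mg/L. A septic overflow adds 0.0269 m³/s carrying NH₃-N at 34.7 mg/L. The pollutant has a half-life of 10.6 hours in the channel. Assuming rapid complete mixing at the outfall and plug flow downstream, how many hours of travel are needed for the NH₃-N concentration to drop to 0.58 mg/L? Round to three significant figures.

Conservation of mass: C = (0.3450·0.07800 + 0.02690·34.70) / 0.3719 = 0.9603/0.3719 = 2.582 mg/L.
Half-life 10.6 h → k = ln 2 / 10.6 = 0.06539 h⁻¹ = 1.569 d⁻¹.
2.582·exp(−k·t) = 0.58 → t = ln(2.582/0.58)/k = 82220 s = 22.84 h.

22.8 h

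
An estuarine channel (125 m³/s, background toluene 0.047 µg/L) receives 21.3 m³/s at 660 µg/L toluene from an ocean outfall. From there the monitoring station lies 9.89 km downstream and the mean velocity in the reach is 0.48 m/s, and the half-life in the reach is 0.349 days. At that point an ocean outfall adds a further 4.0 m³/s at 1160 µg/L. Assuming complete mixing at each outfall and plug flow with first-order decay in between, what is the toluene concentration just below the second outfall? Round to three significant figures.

After mixing, C = (125.0·0.04700 + 21.30·660.0) / 146.3 = 14060/146.3 = 96.13 µg/L; combined flow 146.3 m³/s.
Travel time t = 9.89·1000 / 0.48 = 20600 s = 5.723 h.
Half-life 0.349 d → k = ln 2 / 0.349 = 1.986 d⁻¹.
First-order decay: C = 96.13·exp(−k·t) = 96.13·0.6227 = 59.86 µg/L.
At the second outfall, C = (146.3·59.86 + 4.000·1160) / (146.3 + 4.000) = 89.14 µg/L.

89.1 µg/L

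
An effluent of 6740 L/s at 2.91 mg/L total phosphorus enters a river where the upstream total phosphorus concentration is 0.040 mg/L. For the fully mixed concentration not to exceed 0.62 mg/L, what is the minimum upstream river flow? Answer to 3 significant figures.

26600 L/s

Set C_mix = 0.62: (Q·0.04000 + 6740·2.910) / (Q + 6740) = 0.62
→ Q = 6740·(2.910 − 0.62)/(0.62 − 0.04000) = 26610 L/s.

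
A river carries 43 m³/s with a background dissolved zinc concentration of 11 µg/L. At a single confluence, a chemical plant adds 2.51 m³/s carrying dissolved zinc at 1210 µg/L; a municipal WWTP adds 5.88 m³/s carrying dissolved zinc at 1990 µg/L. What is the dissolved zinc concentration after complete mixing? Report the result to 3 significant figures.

After mixing, C = (43.00·11.00 + 2.510·1210 + 5.880·1990) / 51.39 = 15210/51.39 = 296.0 µg/L.

296 µg/L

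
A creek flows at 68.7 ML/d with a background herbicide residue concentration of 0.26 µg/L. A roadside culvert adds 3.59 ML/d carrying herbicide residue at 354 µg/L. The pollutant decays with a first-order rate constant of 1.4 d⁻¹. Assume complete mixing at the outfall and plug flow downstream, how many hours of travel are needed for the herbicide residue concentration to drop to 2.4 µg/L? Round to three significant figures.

Mixed concentration C = ΣQC/ΣQ = (68.70·0.2600 + 3.590·354.0) / 72.29 = 1289/72.29 = 17.83 µg/L.
17.83·exp(−k·t) = 2.4 → t = ln(17.83/2.4)/k = 123800 s = 34.38 h.

34.4 h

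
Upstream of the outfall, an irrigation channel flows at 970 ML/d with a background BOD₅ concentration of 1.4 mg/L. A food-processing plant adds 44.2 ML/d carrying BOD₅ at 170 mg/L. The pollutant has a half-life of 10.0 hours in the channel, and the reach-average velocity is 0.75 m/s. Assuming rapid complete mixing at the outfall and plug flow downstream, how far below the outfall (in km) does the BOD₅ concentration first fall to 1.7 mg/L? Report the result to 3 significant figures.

After mixing, C = (970.0·1.400 + 44.20·170.0) / 1014 = 8872/1014 = 8.748 mg/L.
Half-life 10.0 h → k = ln 2 / 10.0 = 0.06931 h⁻¹ = 1.664 d⁻¹.
Set 8.748·exp(−k·t) = 1.7 → t = ln(8.748/1.7)/k = 85080 s = 23.63 h.
Distance = v·t = 0.75·85080 = 63810 m = 63.81 km.

63.8 km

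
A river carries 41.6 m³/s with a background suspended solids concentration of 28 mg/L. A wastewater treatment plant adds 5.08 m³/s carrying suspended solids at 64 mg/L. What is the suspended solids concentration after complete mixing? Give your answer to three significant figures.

31.9 mg/L

Flow-weighted average: C = (41.60·28.00 + 5.080·64.00) / 46.68 = 1490/46.68 = 31.92 mg/L.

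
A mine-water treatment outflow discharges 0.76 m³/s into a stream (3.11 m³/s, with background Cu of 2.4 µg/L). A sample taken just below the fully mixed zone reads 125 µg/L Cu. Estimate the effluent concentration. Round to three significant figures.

Mass balance: 3.110·2.400 + 0.7600·Cₑ = 3.870·125.0
→ Cₑ = (3.870·125.0 − 3.110·2.400) / 0.7600 = 626.7 µg/L.

627 µg/L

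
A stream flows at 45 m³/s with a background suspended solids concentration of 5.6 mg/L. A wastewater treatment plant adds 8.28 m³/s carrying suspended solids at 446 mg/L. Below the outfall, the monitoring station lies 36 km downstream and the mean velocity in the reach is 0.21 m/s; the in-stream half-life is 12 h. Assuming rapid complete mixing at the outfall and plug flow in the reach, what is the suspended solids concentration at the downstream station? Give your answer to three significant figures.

Mass balance: C = (45.00·5.600 + 8.280·446.0) / 53.28 = 3945/53.28 = 74.04 mg/L.
Travel time t = 36·1000 / 0.21 = 171400 s = 47.62 h.
Half-life 12 h → k = ln 2 / 12 = 0.05776 h⁻¹ = 1.386 d⁻¹.
First-order decay: C = 74.04·exp(−k·t) = 74.04·0.06389 = 4.730 mg/L.

4.73 mg/L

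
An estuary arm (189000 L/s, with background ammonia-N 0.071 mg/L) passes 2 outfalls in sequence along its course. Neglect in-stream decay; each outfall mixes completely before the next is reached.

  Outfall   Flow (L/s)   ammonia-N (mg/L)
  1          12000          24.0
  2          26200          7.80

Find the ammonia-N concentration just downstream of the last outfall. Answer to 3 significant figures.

After outfall 1: Q = 189000 + 12000 = 201000 L/s; C = (189000·0.07100 + 12000·24.00)/201000 = 1.500 mg/L.
After outfall 2: Q = 201000 + 26200 = 227200 L/s; C = (201000·1.500 + 26200·7.800)/227200 = 2.226 mg/L.

2.23 mg/L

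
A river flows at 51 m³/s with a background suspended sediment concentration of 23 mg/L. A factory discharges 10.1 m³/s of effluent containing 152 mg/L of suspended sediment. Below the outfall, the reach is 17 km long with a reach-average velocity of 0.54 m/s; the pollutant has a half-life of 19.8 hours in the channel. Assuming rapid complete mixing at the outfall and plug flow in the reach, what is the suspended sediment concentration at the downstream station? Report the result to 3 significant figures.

32.6 mg/L

After mixing, C = (51.00·23.00 + 10.10·152.0) / 61.10 = 2708/61.10 = 44.32 mg/L.
Travel time t = 17·1000 / 0.54 = 31480 s = 8.745 h.
Half-life 19.8 h → k = ln 2 / 19.8 = 0.03501 h⁻¹ = 0.8402 d⁻¹.
Decay over the reach: 44.32·exp(−kt) = 44.32·0.7363 = 32.64 mg/L.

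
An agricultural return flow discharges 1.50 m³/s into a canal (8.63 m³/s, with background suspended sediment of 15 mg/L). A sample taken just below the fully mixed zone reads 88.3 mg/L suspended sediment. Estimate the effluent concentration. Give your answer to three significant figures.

510 mg/L

Mass balance: 8.630·15.00 + 1.500·Cₑ = 10.13·88.30
→ Cₑ = (10.13·88.30 − 8.630·15.00) / 1.500 = 510.0 mg/L.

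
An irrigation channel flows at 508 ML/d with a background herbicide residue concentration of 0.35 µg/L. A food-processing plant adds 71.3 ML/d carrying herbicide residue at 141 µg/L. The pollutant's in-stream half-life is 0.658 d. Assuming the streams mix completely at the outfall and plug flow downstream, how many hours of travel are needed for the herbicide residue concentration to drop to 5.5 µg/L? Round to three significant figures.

Flow-weighted average: C = (508.0·0.3500 + 71.30·141.0) / 579.3 = 10230/579.3 = 17.66 µg/L.
Half-life 0.658 d → k = ln 2 / 0.658 = 1.053 d⁻¹.
17.66·exp(−k·t) = 5.5 → t = ln(17.66/5.5)/k = 95680 s = 26.58 h.

26.6 h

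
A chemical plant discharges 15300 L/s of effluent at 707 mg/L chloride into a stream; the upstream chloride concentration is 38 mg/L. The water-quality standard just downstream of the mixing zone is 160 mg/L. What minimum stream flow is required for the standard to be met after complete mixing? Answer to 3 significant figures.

Set C_mix = 160: (Q·38.00 + 15300·707.0) / (Q + 15300) = 160
→ Q = 15300·(707.0 − 160)/(160 − 38.00) = 68600 L/s.

68600 L/s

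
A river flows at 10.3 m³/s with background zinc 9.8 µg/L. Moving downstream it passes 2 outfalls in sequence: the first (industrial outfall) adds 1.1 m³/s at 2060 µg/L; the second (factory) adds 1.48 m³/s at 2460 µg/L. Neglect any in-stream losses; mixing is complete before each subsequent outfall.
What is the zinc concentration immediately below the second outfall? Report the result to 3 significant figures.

466 µg/L

Below outfall 1: Q → 11.40 m³/s, C = (10.30·9.800 + 1.100·2060)/11.40 = 207.6 µg/L.
Below outfall 2: Q → 12.88 m³/s, C = (11.40·207.6 + 1.480·2460)/12.88 = 466.4 µg/L.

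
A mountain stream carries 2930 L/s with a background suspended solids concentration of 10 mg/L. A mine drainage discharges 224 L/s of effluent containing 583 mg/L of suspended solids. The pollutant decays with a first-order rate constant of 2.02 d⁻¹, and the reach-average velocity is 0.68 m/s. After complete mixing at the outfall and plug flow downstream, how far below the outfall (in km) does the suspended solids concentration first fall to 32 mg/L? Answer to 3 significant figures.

13.4 km

Flow-weighted average: C = (2930·10.00 + 224.0·583.0) / 3154 = 159900/3154 = 50.69 mg/L.
Set 50.69·exp(−k·t) = 32 → t = ln(50.69/32)/k = 19680 s = 5.466 h.
Distance = v·t = 0.68·19680 = 13380 m = 13.38 km.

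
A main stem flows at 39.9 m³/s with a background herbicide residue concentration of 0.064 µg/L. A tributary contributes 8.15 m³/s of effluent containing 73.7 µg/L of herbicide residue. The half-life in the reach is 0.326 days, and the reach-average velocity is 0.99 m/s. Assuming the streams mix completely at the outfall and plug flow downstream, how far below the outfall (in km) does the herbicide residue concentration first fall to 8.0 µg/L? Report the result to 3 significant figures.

Mass balance: C = (39.90·0.06400 + 8.150·73.70) / 48.05 = 603.2/48.05 = 12.55 µg/L.
Half-life 0.326 d → k = ln 2 / 0.326 = 2.126 d⁻¹.
Set 12.55·exp(−k·t) = 8.0 → t = ln(12.55/8.0)/k = 18310 s = 5.086 h.
Distance = v·t = 0.99·18310 = 18130 m = 18.13 km.

18.1 km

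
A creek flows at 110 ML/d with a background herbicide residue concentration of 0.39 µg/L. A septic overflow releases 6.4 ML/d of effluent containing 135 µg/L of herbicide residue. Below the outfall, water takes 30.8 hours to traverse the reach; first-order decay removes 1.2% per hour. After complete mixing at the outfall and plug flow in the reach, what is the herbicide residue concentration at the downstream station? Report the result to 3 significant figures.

5.37 µg/L

Mass balance: C = (110.0·0.3900 + 6.400·135.0) / 116.4 = 906.9/116.4 = 7.791 µg/L.
1.2%/h lost → k = −ln(1 − 0.012) = 0.01207 h⁻¹.
First-order decay: C = 7.791·exp(−k·t) = 7.791·0.6895 = 5.372 µg/L.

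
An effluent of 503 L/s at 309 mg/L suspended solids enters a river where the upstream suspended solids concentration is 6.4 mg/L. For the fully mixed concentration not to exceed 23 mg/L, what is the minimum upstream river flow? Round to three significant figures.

8670 L/s

Set C_mix = 23: (Q·6.400 + 503.0·309.0) / (Q + 503.0) = 23
→ Q = 503.0·(309.0 − 23)/(23 − 6.400) = 8666 L/s.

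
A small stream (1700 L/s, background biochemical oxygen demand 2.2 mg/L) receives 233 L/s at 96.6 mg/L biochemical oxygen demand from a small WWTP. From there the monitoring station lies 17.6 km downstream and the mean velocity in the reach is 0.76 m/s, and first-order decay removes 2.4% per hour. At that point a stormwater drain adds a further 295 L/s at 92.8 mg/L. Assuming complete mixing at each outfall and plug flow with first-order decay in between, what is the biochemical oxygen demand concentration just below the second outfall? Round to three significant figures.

22.4 mg/L

Flow-weighted average: C = (1700·2.200 + 233.0·96.60) / 1933 = 26250/1933 = 13.58 mg/L; combined flow 1933 L/s.
Travel time t = 17.6·1000 / 0.76 = 23160 s = 6.433 h.
2.4%/h lost → k = −ln(1 − 0.024) = 0.02429 h⁻¹.
Decay over the reach: 13.58·exp(−kt) = 13.58·0.8553 = 11.61 mg/L.
At the second outfall, C = (1933·11.61 + 295.0·92.80) / (1933 + 295.0) = 22.36 mg/L.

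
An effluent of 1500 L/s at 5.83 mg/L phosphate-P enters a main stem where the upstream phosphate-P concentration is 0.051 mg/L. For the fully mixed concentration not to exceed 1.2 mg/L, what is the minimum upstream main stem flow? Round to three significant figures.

Set C_mix = 1.2: (Q·0.05100 + 1500·5.830) / (Q + 1500) = 1.2
→ Q = 1500·(5.830 − 1.2)/(1.2 − 0.05100) = 6044 L/s.

6040 L/s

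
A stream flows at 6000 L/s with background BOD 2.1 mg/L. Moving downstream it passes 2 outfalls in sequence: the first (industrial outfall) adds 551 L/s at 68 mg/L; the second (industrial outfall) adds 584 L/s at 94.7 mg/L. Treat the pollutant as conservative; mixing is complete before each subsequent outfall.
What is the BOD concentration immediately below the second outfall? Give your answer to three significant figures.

14.8 mg/L

Below outfall 1: Q → 6551 L/s, C = (6000·2.100 + 551.0·68.00)/6551 = 7.643 mg/L.
Below outfall 2: Q → 7135 L/s, C = (6551·7.643 + 584.0·94.70)/7135 = 14.77 mg/L.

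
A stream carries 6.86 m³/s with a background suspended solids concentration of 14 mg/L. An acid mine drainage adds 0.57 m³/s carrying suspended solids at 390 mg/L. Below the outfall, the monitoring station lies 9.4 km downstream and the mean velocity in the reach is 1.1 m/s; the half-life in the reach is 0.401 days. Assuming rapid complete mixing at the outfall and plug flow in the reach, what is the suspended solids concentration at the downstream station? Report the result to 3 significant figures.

36.1 mg/L

Mass balance: C = (6.860·14.00 + 0.5700·390.0) / 7.430 = 318.3/7.430 = 42.85 mg/L.
Travel time t = 9.4·1000 / 1.1 = 8545 s = 2.374 h.
Half-life 0.401 d → k = ln 2 / 0.401 = 1.729 d⁻¹.
After decay, C = 42.85 × e^(−kt) = 42.85 × 0.8429 = 36.11 mg/L.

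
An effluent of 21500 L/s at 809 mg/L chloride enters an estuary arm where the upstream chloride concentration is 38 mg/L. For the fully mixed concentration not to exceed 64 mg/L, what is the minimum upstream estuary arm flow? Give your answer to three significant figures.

Set C_mix = 64: (Q·38.00 + 21500·809.0) / (Q + 21500) = 64
→ Q = 21500·(809.0 − 64)/(64 − 38.00) = 616100 L/s.

616000 L/s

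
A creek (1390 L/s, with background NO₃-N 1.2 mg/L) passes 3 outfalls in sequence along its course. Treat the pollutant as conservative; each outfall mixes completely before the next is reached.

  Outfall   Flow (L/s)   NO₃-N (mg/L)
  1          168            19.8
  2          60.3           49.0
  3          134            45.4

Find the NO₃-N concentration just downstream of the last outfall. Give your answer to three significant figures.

8.01 mg/L

After outfall 1: Q = 1390 + 168.0 = 1558 L/s; C = (1390·1.200 + 168.0·19.80)/1558 = 3.206 mg/L.
After outfall 2: Q = 1558 + 60.30 = 1618 L/s; C = (1558·3.206 + 60.30·49.00)/1618 = 4.912 mg/L.
After outfall 3: Q = 1618 + 134.0 = 1752 L/s; C = (1618·4.912 + 134.0·45.40)/1752 = 8.008 mg/L.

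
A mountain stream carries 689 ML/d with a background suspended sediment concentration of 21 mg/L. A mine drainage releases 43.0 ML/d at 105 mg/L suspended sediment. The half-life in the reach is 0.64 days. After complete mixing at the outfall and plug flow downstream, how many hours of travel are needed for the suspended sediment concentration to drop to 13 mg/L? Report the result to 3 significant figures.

Conservation of mass: C = (689.0·21.00 + 43.00·105.0) / 732.0 = 18980/732.0 = 25.93 mg/L.
Half-life 0.64 d → k = ln 2 / 0.64 = 1.083 d⁻¹.
25.93·exp(−k·t) = 13 → t = ln(25.93/13)/k = 55090 s = 15.30 h.

15.3 h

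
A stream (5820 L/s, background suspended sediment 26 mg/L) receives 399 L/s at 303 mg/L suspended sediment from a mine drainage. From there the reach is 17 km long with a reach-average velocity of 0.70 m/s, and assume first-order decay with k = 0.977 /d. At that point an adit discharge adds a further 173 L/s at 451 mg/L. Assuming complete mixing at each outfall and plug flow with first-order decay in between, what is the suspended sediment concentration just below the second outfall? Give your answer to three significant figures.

44.6 mg/L

Mass balance: C = (5820·26.00 + 399.0·303.0) / 6219 = 272200/6219 = 43.77 mg/L; combined flow 6219 L/s.
Travel time t = 17·1000 / 0.70 = 24290 s = 6.746 h.
After decay, C = 43.77 × e^(−kt) = 43.77 × 0.7599 = 33.26 mg/L.
Second outfall: C = (6219·33.26 + 173.0·451.0)/6392 = 44.57 mg/L.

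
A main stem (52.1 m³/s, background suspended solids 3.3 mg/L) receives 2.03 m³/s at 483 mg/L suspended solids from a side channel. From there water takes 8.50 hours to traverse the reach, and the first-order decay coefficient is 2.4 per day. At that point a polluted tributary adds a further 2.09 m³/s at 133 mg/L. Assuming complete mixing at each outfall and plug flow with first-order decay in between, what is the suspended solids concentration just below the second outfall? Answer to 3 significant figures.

Conservation of mass: C = (52.10·3.300 + 2.030·483.0) / 54.13 = 1152/54.13 = 21.29 mg/L; combined flow 54.13 m³/s.
First-order decay: C = 21.29·exp(−k·t) = 21.29·0.4274 = 9.100 mg/L.
At the second outfall, C = (54.13·9.100 + 2.090·133.0) / (54.13 + 2.090) = 13.71 mg/L.

13.7 mg/L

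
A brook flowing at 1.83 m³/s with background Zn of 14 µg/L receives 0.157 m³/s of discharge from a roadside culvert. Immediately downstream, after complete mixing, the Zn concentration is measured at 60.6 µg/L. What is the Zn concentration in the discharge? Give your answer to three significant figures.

604 µg/L

Mass balance: 1.830·14.00 + 0.1570·Cₑ = 1.987·60.60
→ Cₑ = (1.987·60.60 − 1.830·14.00) / 0.1570 = 603.8 µg/L.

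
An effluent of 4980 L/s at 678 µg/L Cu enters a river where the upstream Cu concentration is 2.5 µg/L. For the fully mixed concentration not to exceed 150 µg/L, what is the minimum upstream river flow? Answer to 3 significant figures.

17800 L/s

Set C_mix = 150: (Q·2.500 + 4980·678.0) / (Q + 4980) = 150
→ Q = 4980·(678.0 − 150)/(150 − 2.500) = 17830 L/s.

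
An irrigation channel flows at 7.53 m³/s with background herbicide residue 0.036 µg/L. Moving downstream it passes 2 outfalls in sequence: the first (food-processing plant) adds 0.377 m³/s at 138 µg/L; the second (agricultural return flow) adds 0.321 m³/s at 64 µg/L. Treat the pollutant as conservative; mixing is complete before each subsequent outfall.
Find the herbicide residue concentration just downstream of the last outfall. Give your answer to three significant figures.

Outfall 1: combined Q = 7.907 m³/s; C = (7.530·0.03600 + 0.3770·138.0)/7.907 = 6.614 µg/L.
Outfall 2: combined Q = 8.228 m³/s; C = (7.907·6.614 + 0.3210·64.00)/8.228 = 8.853 µg/L.

8.85 µg/L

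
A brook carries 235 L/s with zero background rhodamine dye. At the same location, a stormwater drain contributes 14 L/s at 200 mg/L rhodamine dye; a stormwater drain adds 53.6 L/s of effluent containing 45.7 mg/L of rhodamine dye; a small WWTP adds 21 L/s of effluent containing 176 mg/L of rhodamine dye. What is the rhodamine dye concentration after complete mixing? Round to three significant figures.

After mixing, C = (235.0·0 + 14.00·200.0 + 53.60·45.70 + 21.00·176.0) / 323.6 = 8946/323.6 = 27.64 mg/L.

27.6 mg/L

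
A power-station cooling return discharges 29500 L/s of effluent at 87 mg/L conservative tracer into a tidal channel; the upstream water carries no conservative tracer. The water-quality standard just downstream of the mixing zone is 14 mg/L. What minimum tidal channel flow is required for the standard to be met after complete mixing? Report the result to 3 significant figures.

Set C_mix = 14: (Q·0 + 29500·87.00) / (Q + 29500) = 14
→ Q = 29500·(87.00 − 14)/(14 − 0) = 153800 L/s.

154000 L/s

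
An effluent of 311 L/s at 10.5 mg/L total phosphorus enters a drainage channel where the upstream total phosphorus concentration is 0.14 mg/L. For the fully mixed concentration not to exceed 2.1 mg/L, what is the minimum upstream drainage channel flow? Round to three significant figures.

Set C_mix = 2.1: (Q·0.1400 + 311.0·10.50) / (Q + 311.0) = 2.1
→ Q = 311.0·(10.50 − 2.1)/(2.1 − 0.1400) = 1333 L/s.

1330 L/s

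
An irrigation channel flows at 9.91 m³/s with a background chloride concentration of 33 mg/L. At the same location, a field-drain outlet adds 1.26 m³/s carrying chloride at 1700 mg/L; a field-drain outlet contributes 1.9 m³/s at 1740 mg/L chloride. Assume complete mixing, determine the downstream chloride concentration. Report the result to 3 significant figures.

After mixing, C = (9.910·33.00 + 1.260·1700 + 1.900·1740) / 13.07 = 5775/13.07 = 441.9 mg/L.

442 mg/L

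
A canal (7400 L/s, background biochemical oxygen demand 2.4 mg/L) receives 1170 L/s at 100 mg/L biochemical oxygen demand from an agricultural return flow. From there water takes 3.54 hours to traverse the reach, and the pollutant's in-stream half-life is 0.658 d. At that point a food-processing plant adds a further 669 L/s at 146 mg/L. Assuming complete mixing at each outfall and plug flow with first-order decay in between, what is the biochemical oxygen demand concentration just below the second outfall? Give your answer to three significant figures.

Flow-weighted average: C = (7400·2.400 + 1170·100.0) / 8570 = 134800/8570 = 15.72 mg/L; combined flow 8570 L/s.
Half-life 0.658 d → k = ln 2 / 0.658 = 1.053 d⁻¹.
Applying C = C₀e^(−kt): 15.72 × 0.8561 = 13.46 mg/L.
Second outfall: C = (8570·13.46 + 669.0·146.0)/9239 = 23.06 mg/L.

23.1 mg/L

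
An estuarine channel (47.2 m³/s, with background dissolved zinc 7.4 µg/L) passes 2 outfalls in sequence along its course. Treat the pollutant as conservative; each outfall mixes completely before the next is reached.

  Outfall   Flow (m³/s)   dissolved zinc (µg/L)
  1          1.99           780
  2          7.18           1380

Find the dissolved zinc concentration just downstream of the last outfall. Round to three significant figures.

Outfall 1: combined Q = 49.19 m³/s; C = (47.20·7.400 + 1.990·780.0)/49.19 = 38.66 µg/L.
Outfall 2: combined Q = 56.37 m³/s; C = (49.19·38.66 + 7.180·1380)/56.37 = 209.5 µg/L.

210 µg/L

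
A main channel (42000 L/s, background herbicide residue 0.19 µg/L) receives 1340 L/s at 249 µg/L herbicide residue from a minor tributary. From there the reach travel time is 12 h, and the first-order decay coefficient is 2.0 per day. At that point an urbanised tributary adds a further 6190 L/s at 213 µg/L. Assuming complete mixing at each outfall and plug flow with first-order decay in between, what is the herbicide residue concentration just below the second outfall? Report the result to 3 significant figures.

Mass balance: C = (42000·0.1900 + 1340·249.0) / 43340 = 341600/43340 = 7.883 µg/L; combined flow 43340 L/s.
Applying C = C₀e^(−kt): 7.883 × 0.3679 = 2.900 µg/L.
At the second outfall, C = (43340·2.900 + 6190·213.0) / (43340 + 6190) = 29.16 µg/L.

29.2 µg/L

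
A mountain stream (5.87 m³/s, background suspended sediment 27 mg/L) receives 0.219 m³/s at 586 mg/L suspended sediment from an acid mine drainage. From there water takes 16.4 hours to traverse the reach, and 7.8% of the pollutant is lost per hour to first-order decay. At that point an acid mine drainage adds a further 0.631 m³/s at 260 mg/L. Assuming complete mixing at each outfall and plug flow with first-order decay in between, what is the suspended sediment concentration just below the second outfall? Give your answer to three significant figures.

Mass balance: C = (5.870·27.00 + 0.2190·586.0) / 6.089 = 286.8/6.089 = 47.11 mg/L; combined flow 6.089 m³/s.
7.8%/h lost → k = −ln(1 − 0.078) = 0.08121 h⁻¹.
After decay, C = 47.11 × e^(−kt) = 47.11 × 0.2640 = 12.44 mg/L.
At the second outfall, C = (6.089·12.44 + 0.6310·260.0) / (6.089 + 0.6310) = 35.68 mg/L.

35.7 mg/L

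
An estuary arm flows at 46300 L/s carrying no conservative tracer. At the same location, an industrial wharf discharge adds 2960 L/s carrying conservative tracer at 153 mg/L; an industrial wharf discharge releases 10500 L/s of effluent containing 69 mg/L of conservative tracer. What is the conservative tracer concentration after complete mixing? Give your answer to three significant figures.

19.7 mg/L

After mixing, C = (46300·0 + 2960·153.0 + 10500·69.00) / 59760 = 1177000/59760 = 19.70 mg/L.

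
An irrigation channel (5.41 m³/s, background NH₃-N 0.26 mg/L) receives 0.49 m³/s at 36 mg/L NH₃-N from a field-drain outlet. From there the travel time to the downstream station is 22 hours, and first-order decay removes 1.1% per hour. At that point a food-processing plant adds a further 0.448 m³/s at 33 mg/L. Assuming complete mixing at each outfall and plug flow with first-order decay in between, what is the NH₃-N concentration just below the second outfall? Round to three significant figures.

4.68 mg/L

Conservation of mass: C = (5.410·0.2600 + 0.4900·36.00) / 5.900 = 19.05/5.900 = 3.228 mg/L; combined flow 5.900 m³/s.
1.1%/h lost → k = −ln(1 − 0.011) = 0.01106 h⁻¹.
After decay, C = 3.228 × e^(−kt) = 3.228 × 0.7840 = 2.531 mg/L.
At the second outfall, C = (5.900·2.531 + 0.4480·33.00) / (5.900 + 0.4480) = 4.681 mg/L.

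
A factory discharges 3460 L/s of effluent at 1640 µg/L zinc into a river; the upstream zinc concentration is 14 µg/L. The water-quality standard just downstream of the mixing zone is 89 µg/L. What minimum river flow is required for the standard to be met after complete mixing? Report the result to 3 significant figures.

Set C_mix = 89: (Q·14.00 + 3460·1640) / (Q + 3460) = 89
→ Q = 3460·(1640 − 89)/(89 − 14.00) = 71550 L/s.

71600 L/s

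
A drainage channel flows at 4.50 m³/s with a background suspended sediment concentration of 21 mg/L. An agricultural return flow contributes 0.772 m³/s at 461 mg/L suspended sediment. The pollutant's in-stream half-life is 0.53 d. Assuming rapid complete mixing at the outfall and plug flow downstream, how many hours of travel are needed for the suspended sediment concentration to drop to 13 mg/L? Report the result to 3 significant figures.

Mixed concentration C = ΣQC/ΣQ = (4.500·21.00 + 0.7720·461.0) / 5.272 = 450.4/5.272 = 85.43 mg/L.
Half-life 0.53 d → k = ln 2 / 0.53 = 1.308 d⁻¹.
85.43·exp(−k·t) = 13 → t = ln(85.43/13)/k = 124400 s = 34.55 h.

34.6 h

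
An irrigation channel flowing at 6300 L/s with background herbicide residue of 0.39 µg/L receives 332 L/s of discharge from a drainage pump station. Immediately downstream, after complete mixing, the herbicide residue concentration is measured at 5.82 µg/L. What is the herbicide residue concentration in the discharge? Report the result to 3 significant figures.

Mass balance: 6300·0.3900 + 332.0·Cₑ = 6632·5.820
→ Cₑ = (6632·5.820 − 6300·0.3900) / 332.0 = 108.9 µg/L.

109 µg/L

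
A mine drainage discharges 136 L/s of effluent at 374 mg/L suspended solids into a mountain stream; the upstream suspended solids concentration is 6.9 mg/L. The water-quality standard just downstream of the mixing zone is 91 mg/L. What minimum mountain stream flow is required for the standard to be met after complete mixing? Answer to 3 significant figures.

Set C_mix = 91: (Q·6.900 + 136.0·374.0) / (Q + 136.0) = 91
→ Q = 136.0·(374.0 − 91)/(91 − 6.900) = 457.6 L/s.

458 L/s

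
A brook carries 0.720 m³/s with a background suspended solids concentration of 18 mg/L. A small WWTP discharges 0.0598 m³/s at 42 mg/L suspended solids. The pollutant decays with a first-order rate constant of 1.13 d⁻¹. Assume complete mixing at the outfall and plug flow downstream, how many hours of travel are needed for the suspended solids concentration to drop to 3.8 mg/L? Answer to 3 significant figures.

35.1 h

After mixing, C = (0.7200·18.00 + 0.05980·42.00) / 0.7798 = 15.47/0.7798 = 19.84 mg/L.
19.84·exp(−k·t) = 3.8 → t = ln(19.84/3.8)/k = 126400 s = 35.10 h.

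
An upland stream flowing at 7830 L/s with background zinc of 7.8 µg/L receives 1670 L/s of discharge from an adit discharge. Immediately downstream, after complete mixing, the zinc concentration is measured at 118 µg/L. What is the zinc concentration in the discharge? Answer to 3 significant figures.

Mass balance: 7830·7.800 + 1670·Cₑ = 9500·118.0
→ Cₑ = (9500·118.0 − 7830·7.800) / 1670 = 634.7 µg/L.

635 µg/L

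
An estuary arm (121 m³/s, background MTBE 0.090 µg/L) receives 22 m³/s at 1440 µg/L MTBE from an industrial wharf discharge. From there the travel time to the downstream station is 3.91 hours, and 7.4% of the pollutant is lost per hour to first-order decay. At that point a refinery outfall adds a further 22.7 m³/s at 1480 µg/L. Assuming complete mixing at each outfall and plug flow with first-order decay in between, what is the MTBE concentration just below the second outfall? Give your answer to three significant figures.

After mixing, C = (121.0·0.09000 + 22.00·1440) / 143.0 = 31690/143.0 = 221.6 µg/L; combined flow 143.0 m³/s.
7.4%/h lost → k = −ln(1 − 0.074) = 0.07688 h⁻¹.
Decay over the reach: 221.6·exp(−kt) = 221.6·0.7404 = 164.1 µg/L.
Second outfall: C = (143.0·164.1 + 22.70·1480)/165.7 = 344.4 µg/L.

344 µg/L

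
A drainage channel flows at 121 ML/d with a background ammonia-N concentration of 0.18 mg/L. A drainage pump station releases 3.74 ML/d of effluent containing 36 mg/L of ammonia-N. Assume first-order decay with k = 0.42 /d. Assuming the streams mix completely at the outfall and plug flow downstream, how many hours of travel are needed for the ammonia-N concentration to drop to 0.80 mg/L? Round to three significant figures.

25.7 h

Flow-weighted average: C = (121.0·0.1800 + 3.740·36.00) / 124.7 = 156.4/124.7 = 1.254 mg/L.
1.254·exp(−k·t) = 0.80 → t = ln(1.254/0.80)/k = 92460 s = 25.68 h.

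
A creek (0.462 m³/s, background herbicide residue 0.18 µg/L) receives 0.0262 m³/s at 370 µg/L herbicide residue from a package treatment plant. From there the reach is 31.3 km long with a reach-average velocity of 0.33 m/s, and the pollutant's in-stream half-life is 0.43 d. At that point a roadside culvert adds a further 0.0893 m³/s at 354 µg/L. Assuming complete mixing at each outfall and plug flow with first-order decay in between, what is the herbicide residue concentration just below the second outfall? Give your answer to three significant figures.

After mixing, C = (0.4620·0.1800 + 0.02620·370.0) / 0.4882 = 9.777/0.4882 = 20.03 µg/L; combined flow 0.4882 m³/s.
Travel time t = 31.3·1000 / 0.33 = 94850 s = 26.35 h.
Half-life 0.43 d → k = ln 2 / 0.43 = 1.612 d⁻¹.
After decay, C = 20.03 × e^(−kt) = 20.03 × 0.1704 = 3.413 µg/L.
Second outfall: C = (0.4882·3.413 + 0.08930·354.0)/0.5775 = 57.62 µg/L.

57.6 µg/L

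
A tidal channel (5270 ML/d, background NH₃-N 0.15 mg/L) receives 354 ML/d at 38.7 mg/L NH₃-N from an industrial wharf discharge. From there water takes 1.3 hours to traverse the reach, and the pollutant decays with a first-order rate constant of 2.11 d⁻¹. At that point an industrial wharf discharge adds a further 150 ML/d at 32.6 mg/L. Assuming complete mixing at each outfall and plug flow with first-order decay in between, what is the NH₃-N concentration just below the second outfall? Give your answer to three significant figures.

3.09 mg/L

Mixed concentration C = ΣQC/ΣQ = (5270·0.1500 + 354.0·38.70) / 5624 = 14490/5624 = 2.577 mg/L; combined flow 5624 ML/d.
After decay, C = 2.577 × e^(−kt) = 2.577 × 0.8920 = 2.298 mg/L.
At the second outfall, C = (5624·2.298 + 150.0·32.60) / (5624 + 150.0) = 3.085 mg/L.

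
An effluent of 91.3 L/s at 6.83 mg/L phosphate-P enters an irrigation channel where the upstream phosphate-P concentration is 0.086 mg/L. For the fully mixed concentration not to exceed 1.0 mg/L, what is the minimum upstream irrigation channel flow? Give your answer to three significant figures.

Set C_mix = 1.0: (Q·0.08600 + 91.30·6.830) / (Q + 91.30) = 1.0
→ Q = 91.30·(6.830 − 1.0)/(1.0 − 0.08600) = 582.4 L/s.

582 L/s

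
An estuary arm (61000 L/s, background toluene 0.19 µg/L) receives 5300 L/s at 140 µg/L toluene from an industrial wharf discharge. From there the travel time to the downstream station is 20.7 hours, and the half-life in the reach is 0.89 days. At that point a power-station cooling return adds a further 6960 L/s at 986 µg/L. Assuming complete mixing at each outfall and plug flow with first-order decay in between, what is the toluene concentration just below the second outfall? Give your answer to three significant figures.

98.9 µg/L

After mixing, C = (61000·0.1900 + 5300·140.0) / 66300 = 753600/66300 = 11.37 µg/L; combined flow 66300 L/s.
Half-life 0.89 d → k = ln 2 / 0.89 = 0.7788 d⁻¹.
After decay, C = 11.37 × e^(−kt) = 11.37 × 0.5108 = 5.806 µg/L.
Second outfall: C = (66300·5.806 + 6960·986.0)/73260 = 98.93 µg/L.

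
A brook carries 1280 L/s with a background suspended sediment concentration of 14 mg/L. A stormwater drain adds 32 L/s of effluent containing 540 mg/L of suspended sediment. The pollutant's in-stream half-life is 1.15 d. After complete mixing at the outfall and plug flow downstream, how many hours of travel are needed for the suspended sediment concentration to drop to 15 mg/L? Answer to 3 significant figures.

23.2 h

Mass balance: C = (1280·14.00 + 32.00·540.0) / 1312 = 35200/1312 = 26.83 mg/L.
Half-life 1.15 d → k = ln 2 / 1.15 = 0.6027 d⁻¹.
26.83·exp(−k·t) = 15 → t = ln(26.83/15)/k = 83350 s = 23.15 h.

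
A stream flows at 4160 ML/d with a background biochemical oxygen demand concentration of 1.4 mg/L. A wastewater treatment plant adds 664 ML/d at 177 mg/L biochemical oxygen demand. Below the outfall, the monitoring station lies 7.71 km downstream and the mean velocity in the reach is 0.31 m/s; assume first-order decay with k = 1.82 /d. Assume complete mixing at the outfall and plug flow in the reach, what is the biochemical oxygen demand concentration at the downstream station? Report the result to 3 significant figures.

Conservation of mass: C = (4160·1.400 + 664.0·177.0) / 4824 = 123400/4824 = 25.57 mg/L.
Travel time t = 7.71·1000 / 0.31 = 24870 s = 6.909 h.
First-order decay: C = 25.57·exp(−k·t) = 25.57·0.5922 = 15.14 mg/L.

15.1 mg/L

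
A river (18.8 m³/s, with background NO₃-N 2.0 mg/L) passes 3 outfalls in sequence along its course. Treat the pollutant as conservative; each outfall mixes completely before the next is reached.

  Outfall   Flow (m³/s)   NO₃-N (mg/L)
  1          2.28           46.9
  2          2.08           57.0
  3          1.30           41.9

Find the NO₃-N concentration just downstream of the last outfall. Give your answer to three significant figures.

13.0 mg/L

Outfall 1: combined Q = 21.08 m³/s; C = (18.80·2.000 + 2.280·46.90)/21.08 = 6.856 mg/L.
Outfall 2: combined Q = 23.16 m³/s; C = (21.08·6.856 + 2.080·57.00)/23.16 = 11.36 mg/L.
Outfall 3: combined Q = 24.46 m³/s; C = (23.16·11.36 + 1.300·41.90)/24.46 = 12.98 mg/L.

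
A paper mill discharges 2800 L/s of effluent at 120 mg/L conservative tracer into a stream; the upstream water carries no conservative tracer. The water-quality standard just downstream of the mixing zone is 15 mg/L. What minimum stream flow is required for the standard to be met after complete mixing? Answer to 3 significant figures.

Set C_mix = 15: (Q·0 + 2800·120.0) / (Q + 2800) = 15
→ Q = 2800·(120.0 − 15)/(15 − 0) = 19600 L/s.

19600 L/s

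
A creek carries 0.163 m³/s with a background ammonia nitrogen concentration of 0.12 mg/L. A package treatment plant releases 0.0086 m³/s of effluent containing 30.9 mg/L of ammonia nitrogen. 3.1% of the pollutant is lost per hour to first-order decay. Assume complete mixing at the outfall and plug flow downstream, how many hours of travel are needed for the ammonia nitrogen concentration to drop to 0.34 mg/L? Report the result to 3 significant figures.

50.4 h

Conservation of mass: C = (0.1630·0.1200 + 0.008600·30.90) / 0.1716 = 0.2853/0.1716 = 1.663 mg/L.
3.1%/h lost → k = −ln(1 − 0.031) = 0.03149 h⁻¹.
1.663·exp(−k·t) = 0.34 → t = ln(1.663/0.34)/k = 181400 s = 50.40 h.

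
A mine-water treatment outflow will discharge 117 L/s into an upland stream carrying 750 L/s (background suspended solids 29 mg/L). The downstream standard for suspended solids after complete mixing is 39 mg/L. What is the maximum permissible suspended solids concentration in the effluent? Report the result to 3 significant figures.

103 mg/L

At the limit, (Qr·Cr + Qe·Cₑ)/(Qr + Qe) = 39:
Cₑ = (867.0·39 − 750.0·29.00) / 117.0 = 103.1 mg/L.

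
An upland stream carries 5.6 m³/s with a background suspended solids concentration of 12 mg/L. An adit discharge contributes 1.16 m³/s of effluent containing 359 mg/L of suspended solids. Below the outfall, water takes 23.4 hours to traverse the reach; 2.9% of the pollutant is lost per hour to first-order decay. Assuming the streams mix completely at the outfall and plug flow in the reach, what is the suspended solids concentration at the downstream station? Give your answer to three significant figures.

35.9 mg/L

After mixing, C = (5.600·12.00 + 1.160·359.0) / 6.760 = 483.6/6.760 = 71.54 mg/L.
2.9%/h lost → k = −ln(1 − 0.029) = 0.02943 h⁻¹.
First-order decay: C = 71.54·exp(−k·t) = 71.54·0.5023 = 35.93 mg/L.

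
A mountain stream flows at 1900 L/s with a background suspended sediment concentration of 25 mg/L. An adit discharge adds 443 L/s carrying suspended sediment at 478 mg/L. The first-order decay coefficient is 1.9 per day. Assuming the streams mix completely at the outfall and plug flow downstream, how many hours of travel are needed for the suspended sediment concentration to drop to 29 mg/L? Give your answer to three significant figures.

16.9 h

Conservation of mass: C = (1900·25.00 + 443.0·478.0) / 2343 = 259300/2343 = 110.7 mg/L.
110.7·exp(−k·t) = 29 → t = ln(110.7/29)/k = 60890 s = 16.91 h.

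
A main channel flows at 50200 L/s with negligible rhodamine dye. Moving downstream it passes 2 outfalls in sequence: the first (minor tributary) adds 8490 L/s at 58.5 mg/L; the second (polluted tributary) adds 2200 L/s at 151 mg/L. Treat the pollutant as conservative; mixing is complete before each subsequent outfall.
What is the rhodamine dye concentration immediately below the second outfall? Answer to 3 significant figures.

Below outfall 1: Q → 58690 L/s, C = (50200·0 + 8490·58.50)/58690 = 8.463 mg/L.
Below outfall 2: Q → 60890 L/s, C = (58690·8.463 + 2200·151.0)/60890 = 13.61 mg/L.

13.6 mg/L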